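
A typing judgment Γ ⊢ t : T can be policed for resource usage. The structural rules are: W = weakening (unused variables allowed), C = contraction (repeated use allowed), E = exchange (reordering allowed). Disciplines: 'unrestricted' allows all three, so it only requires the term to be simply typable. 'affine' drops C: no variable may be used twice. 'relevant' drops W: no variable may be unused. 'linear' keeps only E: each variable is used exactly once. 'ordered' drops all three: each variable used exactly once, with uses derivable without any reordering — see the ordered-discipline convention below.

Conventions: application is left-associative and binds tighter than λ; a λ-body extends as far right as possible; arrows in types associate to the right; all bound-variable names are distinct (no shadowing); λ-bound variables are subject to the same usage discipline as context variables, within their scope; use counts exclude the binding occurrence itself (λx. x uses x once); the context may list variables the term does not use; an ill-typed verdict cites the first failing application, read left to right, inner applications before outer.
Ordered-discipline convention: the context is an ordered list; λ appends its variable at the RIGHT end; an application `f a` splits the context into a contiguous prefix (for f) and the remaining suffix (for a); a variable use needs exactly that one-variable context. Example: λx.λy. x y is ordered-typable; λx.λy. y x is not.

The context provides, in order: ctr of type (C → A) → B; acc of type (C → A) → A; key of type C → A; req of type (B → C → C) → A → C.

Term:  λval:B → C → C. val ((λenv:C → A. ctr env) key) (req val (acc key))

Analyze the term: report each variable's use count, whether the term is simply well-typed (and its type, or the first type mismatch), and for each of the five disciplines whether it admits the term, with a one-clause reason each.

use counts: ctr=1; acc=1; key=2; req=1; val (λ-bound)=2; env (λ-bound)=1
order of uses: val, ctr, env, key, req, val, acc, key
typing: well-typed at (B → C → C) → C
ordered: ✗, key ×2, val ×2 used more than once (contraction)
linear: ✗, key ×2, val ×2 used more than once (contraction)
affine: ✗, key ×2, val ×2 used more than once (contraction)
relevant: ✓, at least one use each (ctr, acc, key, req, val, env)
unrestricted: ✓, typability at (B → C → C) → C is all that's needed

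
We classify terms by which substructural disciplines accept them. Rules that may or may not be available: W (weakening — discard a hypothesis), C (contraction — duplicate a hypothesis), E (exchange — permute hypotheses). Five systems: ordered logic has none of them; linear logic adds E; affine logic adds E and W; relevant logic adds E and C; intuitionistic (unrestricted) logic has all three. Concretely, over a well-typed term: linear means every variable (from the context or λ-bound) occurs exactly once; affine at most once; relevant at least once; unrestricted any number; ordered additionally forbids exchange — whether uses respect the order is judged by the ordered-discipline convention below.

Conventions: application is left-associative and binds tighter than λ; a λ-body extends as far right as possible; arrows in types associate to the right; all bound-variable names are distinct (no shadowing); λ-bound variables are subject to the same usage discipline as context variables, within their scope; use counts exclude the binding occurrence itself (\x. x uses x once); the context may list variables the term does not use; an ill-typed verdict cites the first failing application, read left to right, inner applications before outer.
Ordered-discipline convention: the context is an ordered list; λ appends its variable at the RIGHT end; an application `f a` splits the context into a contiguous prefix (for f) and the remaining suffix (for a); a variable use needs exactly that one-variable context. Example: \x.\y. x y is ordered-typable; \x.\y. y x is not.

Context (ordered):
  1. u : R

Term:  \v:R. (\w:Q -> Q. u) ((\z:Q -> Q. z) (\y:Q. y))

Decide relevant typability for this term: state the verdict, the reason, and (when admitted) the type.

no — v, w never used (weakening)
counts: u=1, v [bound]=0, w [bound]=0, z [bound]=1, y [bound]=1
order of uses: u, z, y
typing: well-typed at R -> R
per-discipline verdicts: ordered ✗; linear ✗; affine ✓; relevant ✗; unrestricted ✓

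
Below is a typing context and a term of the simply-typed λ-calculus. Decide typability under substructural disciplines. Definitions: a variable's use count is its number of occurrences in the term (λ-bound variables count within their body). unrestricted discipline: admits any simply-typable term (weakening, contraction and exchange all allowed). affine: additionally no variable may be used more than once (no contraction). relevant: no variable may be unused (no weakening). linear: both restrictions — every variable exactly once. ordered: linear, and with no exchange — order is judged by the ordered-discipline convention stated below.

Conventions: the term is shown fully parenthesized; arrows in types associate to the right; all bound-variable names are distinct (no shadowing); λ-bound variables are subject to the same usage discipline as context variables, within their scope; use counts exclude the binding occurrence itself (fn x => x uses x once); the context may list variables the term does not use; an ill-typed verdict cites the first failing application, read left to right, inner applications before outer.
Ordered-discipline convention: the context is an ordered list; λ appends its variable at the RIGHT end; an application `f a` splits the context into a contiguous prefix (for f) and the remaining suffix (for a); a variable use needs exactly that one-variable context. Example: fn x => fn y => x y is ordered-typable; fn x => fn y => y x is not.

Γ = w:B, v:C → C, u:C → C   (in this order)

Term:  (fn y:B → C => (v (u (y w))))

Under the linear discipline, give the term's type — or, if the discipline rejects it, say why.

term : (B → C) → C
use counts: w=1, v=1, u=1, y (λ-bound)=1
uses in reading order: v, u, y, w
typing: well-typed at (B → C) → C
all disciplines: ordered ✗; linear ✓; affine ✓; relevant ✓; unrestricted ✓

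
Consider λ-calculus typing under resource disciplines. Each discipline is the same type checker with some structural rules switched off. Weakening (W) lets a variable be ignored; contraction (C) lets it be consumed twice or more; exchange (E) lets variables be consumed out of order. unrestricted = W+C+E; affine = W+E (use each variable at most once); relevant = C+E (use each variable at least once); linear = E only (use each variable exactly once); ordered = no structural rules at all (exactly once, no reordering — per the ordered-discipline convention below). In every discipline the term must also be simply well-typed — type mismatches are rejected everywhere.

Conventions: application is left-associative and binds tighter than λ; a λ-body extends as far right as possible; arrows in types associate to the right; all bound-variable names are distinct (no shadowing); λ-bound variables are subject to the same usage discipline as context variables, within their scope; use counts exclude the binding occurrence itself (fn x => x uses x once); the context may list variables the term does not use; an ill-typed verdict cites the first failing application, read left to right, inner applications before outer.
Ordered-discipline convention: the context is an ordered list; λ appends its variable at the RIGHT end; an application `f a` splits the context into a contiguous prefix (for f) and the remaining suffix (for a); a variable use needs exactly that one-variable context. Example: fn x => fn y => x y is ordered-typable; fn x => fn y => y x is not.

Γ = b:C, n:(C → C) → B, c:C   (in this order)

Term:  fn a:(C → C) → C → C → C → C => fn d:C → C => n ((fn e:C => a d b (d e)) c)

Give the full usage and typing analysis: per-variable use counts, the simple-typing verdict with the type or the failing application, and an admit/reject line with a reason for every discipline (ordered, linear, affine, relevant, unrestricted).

counts: b: 1; n: 1; c: 1; a [bound]: 1; d [bound]: 2; e [bound]: 1
uses in reading order: n, a, d, b, d, e, c
typing: ✓ — ((C → C) → C → C → C → C) → (C → C) → B
ordered ✗ (repeated use of d ×2)
linear ✗ (repeated use of d ×2)
affine ✗ (repeated use of d ×2)
relevant ✓ (every one of b, n, c, a, d, e appears)
unrestricted ✓ (well-typed at ((C → C) → C → C → C → C) → (C → C) → B; no restrictions here)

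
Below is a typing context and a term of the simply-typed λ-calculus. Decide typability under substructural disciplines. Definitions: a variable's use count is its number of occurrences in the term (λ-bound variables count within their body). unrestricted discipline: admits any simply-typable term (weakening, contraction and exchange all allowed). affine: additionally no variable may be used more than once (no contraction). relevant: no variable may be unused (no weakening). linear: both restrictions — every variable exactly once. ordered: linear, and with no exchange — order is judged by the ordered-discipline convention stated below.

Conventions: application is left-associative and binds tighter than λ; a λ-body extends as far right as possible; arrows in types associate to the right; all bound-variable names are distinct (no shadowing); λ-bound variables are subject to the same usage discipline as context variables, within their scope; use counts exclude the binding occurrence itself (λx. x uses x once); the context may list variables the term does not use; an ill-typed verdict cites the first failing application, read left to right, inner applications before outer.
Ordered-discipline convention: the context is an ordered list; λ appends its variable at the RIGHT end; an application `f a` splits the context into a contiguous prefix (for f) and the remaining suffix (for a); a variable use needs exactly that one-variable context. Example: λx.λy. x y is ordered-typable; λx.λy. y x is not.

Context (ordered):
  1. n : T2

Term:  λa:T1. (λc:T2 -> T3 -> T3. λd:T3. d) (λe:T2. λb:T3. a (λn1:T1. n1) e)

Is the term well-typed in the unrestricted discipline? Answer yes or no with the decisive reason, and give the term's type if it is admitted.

no — a type mismatch blocks all five
usage: n: 0×, a (λ-bound): 1×, c (λ-bound): 0×, d (λ-bound): 1×, e (λ-bound): 1×, b (λ-bound): 0×, n1 (λ-bound): 1×
use order (left to right): d, a, n1, e
typing: ill-typed: non-arrow in function slot: T1
all disciplines: ordered ✗, linear ✗, affine ✗, relevant ✗, unrestricted ✗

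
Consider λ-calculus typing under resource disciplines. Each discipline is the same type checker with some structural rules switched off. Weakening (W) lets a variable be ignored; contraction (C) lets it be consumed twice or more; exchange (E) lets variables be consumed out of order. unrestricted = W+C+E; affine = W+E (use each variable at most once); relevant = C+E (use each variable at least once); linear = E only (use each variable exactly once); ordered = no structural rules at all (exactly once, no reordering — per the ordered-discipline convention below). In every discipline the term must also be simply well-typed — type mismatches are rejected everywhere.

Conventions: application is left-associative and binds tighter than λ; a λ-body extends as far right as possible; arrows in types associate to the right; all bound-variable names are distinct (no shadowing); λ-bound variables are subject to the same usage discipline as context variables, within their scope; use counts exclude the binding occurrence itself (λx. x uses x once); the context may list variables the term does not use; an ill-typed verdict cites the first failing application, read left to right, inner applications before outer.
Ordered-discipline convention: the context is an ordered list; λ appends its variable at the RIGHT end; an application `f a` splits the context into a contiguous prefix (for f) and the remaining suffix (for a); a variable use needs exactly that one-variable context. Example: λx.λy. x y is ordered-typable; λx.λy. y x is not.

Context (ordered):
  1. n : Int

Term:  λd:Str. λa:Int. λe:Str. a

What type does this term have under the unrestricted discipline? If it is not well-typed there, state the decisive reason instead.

term : Str → Int → Str → Int
usage: n: 0, d (bound): 0, a (bound): 1, e (bound): 0
left-to-right use order: a
typing: well-typed — term : Str → Int → Str → Int
all disciplines: ordered ✗ · linear ✗ · affine ✓ · relevant ✗ · unrestricted ✓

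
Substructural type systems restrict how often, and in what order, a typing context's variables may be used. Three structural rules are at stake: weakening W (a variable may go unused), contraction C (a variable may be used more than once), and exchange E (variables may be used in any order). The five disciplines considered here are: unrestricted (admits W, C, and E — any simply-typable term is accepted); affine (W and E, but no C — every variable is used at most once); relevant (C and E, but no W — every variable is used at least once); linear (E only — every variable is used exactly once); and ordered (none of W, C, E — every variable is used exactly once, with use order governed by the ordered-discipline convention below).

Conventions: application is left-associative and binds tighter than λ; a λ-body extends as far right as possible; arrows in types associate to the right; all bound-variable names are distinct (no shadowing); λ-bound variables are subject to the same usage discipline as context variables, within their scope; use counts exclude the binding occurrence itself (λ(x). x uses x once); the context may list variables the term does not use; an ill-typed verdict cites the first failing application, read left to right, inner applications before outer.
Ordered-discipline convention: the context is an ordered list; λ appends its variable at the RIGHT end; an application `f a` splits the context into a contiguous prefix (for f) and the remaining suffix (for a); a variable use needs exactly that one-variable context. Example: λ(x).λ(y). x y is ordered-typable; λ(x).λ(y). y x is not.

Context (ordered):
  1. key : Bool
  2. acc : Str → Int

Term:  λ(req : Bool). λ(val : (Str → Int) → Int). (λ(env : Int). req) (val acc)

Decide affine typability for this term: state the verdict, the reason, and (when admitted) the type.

yes — at most one use each (key, acc, req, val, env); term : Bool → ((Str → Int) → Int) → Bool
use counts: key: 0×; acc: 1×; req (λ-bound): 1×; val (λ-bound): 1×; env (λ-bound): 0×
uses in reading order: req, val, acc
typing: ✓ — Bool → ((Str → Int) → Int) → Bool
all disciplines: ordered ✗; linear ✗; affine ✓; relevant ✗; unrestricted ✓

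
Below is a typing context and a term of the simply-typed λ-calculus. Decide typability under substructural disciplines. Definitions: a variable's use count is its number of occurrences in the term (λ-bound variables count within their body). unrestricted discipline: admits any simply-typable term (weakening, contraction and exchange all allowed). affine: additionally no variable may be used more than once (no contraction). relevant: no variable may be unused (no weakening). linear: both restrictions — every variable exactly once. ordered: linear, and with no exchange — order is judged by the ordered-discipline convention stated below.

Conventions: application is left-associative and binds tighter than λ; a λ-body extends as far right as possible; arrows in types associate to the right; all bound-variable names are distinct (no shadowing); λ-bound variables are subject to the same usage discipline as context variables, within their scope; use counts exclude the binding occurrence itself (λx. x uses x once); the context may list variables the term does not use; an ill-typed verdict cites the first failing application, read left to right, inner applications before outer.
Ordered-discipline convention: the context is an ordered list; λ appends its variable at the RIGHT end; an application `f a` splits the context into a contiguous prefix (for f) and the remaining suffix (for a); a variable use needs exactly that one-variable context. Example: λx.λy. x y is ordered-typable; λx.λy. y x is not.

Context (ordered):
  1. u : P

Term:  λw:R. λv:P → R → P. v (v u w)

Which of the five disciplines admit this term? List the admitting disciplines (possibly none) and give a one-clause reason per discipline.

accepted by: relevant, unrestricted
use counts: u: 1×, w [bound]: 1×, v [bound]: 2×
uses in reading order: v, v, u, w
typing: well-typed at R → (P → R → P) → R → P
ordered: ✗, repeated use of v ×2
linear: ✗, repeated use of v ×2
affine: ✗, repeated use of v ×2
relevant: ✓, none of u, w, v goes unused
unrestricted: ✓, type-checks (R → (P → R → P) → R → P) and nothing is barred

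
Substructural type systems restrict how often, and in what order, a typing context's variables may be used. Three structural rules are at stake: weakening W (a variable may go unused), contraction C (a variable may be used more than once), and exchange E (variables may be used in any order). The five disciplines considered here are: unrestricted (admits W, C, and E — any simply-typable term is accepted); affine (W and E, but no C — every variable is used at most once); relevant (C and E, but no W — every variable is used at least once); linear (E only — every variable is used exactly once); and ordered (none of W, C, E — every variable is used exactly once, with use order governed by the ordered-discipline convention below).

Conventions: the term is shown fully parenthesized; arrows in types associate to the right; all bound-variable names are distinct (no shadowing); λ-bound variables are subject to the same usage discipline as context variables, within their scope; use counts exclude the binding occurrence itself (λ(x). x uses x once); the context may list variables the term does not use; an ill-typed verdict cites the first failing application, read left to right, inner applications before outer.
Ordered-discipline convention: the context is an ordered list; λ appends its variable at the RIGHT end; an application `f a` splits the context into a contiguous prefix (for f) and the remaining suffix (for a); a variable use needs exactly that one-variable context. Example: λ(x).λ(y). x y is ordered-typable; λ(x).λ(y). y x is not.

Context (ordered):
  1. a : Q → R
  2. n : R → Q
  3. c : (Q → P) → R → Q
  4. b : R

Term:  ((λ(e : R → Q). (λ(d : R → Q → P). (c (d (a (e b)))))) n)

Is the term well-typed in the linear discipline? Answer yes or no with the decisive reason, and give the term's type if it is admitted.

yes — a, n, c, b, e, d: one use apiece; term : (R → Q → P) → R → Q
usage: a: 1×; n: 1×; c: 1×; b: 1×; e (λ-bound): 1×; d (λ-bound): 1×
order of uses: c, d, a, e, b, n
typing: well-typed at (R → Q → P) → R → Q
per-discipline verdicts: ordered ✗, linear ✓, affine ✓, relevant ✓, unrestricted ✓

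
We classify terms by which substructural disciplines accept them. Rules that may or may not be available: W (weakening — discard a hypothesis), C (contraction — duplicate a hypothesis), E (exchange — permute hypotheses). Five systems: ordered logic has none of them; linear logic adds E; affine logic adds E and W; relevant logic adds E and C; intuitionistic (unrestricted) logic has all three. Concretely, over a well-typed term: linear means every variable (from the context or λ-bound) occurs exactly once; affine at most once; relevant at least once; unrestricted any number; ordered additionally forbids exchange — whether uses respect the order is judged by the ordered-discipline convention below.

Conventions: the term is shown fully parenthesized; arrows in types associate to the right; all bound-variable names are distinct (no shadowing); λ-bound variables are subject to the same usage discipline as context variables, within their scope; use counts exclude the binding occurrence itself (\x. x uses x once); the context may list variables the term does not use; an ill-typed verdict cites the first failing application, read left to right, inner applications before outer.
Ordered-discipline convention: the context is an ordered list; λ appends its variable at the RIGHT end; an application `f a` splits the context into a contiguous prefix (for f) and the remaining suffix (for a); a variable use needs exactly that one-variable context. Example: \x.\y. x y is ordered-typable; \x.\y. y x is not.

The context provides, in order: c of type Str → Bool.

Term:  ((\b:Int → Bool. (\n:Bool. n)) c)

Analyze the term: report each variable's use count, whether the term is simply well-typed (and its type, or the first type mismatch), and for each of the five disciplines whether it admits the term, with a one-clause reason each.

use counts: c=1; b (bound)=0; n (bound)=1
uses in reading order: n, c
typing: ill-typed: argument of type Str → Bool where Int → Bool is required
ordered: ✗ — a type mismatch blocks all five
linear: ✗ — the type mismatch rejects it
affine: ✗ — not simply typable
relevant: ✗ — fails simple typing
unrestricted: ✗ — a type mismatch blocks all five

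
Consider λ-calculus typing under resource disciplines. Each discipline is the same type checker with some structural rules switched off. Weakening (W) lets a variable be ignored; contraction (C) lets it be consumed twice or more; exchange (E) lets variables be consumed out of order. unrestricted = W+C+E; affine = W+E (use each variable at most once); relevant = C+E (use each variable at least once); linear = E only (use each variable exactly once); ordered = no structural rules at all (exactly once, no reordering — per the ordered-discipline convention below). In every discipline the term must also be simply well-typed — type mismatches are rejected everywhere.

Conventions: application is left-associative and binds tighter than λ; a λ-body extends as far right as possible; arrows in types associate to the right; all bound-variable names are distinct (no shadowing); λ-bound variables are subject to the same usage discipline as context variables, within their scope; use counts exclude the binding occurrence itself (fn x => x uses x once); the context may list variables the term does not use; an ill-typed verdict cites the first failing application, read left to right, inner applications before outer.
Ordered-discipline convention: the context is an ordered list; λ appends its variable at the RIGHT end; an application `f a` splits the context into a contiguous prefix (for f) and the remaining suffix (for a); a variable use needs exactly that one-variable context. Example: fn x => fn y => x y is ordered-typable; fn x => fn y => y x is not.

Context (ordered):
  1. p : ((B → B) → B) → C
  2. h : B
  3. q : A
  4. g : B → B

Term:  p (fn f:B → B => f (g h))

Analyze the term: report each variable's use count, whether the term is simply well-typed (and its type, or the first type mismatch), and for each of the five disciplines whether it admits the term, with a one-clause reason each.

counts: p: 1×; h: 1×; q: 0×; g: 1×; f (bound): 1×
use order (left to right): p, f, g, h
typing: well-typed at C
ordered: ✗, unused: q — weakening required
linear: ✗, unused: q — weakening required
affine: ✓, p, h, q, g, f: no repeats, contraction unneeded
relevant: ✗, unused: q — weakening required
unrestricted: ✓, simply typable at C; W, C, E all held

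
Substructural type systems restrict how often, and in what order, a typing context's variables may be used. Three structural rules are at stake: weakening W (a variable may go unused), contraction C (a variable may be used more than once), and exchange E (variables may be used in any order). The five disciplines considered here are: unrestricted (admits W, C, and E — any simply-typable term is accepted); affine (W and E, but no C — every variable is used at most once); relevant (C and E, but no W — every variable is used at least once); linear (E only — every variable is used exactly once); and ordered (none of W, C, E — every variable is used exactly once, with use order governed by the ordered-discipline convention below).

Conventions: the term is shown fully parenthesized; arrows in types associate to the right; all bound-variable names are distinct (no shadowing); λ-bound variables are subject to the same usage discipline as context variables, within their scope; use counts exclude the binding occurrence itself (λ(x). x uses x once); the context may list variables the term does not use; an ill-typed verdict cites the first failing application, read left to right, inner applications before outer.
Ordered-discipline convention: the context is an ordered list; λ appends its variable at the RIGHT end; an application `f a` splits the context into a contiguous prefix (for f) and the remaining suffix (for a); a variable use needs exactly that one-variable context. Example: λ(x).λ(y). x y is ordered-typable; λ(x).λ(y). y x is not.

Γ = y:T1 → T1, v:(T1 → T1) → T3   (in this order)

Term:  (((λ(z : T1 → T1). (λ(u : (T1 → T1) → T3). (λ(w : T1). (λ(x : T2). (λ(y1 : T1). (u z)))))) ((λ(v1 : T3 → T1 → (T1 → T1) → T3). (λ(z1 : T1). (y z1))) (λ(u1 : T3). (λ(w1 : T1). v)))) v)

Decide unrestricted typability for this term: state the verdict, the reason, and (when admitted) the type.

yes — simply typable at T1 → T2 → T1 → T3; W, C, E all held; term : T1 → T2 → T1 → T3
variable uses: y: 1, v: 2, z (bound): 1, u (bound): 1, w (bound): 0, x (bound): 0, y1 (bound): 0, v1 (bound): 0, z1 (bound): 1, u1 (bound): 0, w1 (bound): 0
left-to-right use order: u, z, y, z1, v, v
typing: well-typed — term : T1 → T2 → T1 → T3
across the five disciplines: ordered ✗ | linear ✗ | affine ✗ | relevant ✗ | unrestricted ✓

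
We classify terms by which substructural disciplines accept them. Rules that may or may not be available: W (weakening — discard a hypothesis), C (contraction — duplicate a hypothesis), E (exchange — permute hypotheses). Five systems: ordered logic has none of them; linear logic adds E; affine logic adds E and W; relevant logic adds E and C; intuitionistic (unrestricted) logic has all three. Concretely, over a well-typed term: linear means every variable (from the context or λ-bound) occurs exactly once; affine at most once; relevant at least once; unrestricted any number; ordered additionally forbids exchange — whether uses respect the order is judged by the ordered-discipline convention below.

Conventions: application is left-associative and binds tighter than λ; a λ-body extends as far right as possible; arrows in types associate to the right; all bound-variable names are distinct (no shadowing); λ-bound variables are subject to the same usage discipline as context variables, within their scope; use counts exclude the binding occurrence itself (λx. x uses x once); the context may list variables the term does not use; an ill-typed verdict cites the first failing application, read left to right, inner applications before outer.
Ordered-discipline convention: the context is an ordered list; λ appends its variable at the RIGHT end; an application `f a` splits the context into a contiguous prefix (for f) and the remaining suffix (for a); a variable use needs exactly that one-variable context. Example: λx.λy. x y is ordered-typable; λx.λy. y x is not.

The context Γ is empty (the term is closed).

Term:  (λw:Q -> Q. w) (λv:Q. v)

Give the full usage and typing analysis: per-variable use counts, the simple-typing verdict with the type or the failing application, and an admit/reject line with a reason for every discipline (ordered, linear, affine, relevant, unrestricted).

counts: w [bound]=1; v [bound]=1
left-to-right use order: w, v
typing: well-typed — term : Q -> Q
ordered ✓ (w, v once each; derivable with no W/C/E)
linear ✓ (each of w, v used exactly once)
affine ✓ (w, v: no repeats, contraction unneeded)
relevant ✓ (none of w, v goes unused)
unrestricted ✓ (well-typed at Q -> Q; no restrictions here)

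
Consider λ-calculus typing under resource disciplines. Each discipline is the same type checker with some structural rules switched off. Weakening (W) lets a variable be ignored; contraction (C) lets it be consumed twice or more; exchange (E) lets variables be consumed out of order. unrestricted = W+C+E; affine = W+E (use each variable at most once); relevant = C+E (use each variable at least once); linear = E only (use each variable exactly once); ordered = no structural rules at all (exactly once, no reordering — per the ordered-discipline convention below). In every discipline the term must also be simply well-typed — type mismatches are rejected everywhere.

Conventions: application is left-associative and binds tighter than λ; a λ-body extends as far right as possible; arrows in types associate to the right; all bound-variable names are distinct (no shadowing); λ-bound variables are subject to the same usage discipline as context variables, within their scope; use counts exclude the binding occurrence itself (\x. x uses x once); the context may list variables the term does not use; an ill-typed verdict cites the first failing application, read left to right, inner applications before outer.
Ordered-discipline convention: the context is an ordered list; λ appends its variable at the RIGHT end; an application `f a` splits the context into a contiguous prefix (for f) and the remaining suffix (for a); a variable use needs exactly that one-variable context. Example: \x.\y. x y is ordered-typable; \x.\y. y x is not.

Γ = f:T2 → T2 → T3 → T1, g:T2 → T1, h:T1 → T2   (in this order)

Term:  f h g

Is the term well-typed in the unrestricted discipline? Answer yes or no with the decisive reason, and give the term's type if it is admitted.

no — the type mismatch rejects it
usage: f: 1×; g: 1×; h: 1×
uses in reading order: f, h, g
typing: ill-typed: an application expects T2 but receives T1 → T2
across the five disciplines: ordered ✗; linear ✗; affine ✗; relevant ✗; unrestricted ✗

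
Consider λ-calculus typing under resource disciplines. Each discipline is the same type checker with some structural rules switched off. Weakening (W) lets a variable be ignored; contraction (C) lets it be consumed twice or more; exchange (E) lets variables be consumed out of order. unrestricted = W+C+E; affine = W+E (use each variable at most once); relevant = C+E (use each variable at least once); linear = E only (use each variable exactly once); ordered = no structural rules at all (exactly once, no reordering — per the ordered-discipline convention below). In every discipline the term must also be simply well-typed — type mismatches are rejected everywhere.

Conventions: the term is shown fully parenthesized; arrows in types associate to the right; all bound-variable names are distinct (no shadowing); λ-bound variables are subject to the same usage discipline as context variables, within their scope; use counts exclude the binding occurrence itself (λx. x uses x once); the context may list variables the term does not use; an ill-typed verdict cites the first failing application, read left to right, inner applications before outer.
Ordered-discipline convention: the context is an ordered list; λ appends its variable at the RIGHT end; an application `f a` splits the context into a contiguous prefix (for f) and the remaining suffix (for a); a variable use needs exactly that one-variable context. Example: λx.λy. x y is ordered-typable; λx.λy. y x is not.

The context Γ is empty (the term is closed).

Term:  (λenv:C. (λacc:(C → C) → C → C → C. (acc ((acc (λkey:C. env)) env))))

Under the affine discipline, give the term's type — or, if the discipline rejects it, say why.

not well-typed under affine — uses contraction: env ×2, acc ×2
usage: env (λ-bound)=2, acc (λ-bound)=2, key (λ-bound)=0
use order (left to right): acc, acc, env, env
typing: well-typed — term : C → ((C → C) → C → C → C) → C → C → C
across the five disciplines: ordered ✗; linear ✗; affine ✗; relevant ✗; unrestricted ✓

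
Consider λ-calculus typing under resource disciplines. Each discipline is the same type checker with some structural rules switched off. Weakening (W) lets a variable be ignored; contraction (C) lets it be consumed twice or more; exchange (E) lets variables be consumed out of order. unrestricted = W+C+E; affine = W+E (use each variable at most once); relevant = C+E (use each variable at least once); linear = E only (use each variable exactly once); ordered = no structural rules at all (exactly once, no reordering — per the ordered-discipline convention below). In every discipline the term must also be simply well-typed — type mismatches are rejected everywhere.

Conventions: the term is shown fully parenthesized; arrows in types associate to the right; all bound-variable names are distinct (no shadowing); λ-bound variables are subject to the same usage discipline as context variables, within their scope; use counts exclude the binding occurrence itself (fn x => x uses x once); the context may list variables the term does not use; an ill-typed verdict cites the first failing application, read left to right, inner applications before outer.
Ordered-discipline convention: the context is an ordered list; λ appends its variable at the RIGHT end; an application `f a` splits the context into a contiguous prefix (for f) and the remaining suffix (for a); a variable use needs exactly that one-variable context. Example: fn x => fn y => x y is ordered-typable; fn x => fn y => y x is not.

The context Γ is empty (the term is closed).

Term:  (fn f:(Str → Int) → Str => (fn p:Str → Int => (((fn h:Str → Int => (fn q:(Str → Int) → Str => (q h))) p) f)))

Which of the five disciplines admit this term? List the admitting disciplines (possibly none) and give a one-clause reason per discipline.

admitted by: linear, affine, relevant, unrestricted
use counts: f (bound): 1, p (bound): 1, h (bound): 1, q (bound): 1
uses in reading order: q, h, p, f
typing: ✓ — ((Str → Int) → Str) → (Str → Int) → Str
ordered ✗ (use order q, h, p, f needs exchange)
linear ✓ (f, p, h, q: one use apiece)
affine ✓ (f, p, h, q: no repeats, contraction unneeded)
relevant ✓ (f, p, h, q: all used, weakening unneeded)
unrestricted ✓ (typability at ((Str → Int) → Str) → (Str → Int) → Str is all that's needed)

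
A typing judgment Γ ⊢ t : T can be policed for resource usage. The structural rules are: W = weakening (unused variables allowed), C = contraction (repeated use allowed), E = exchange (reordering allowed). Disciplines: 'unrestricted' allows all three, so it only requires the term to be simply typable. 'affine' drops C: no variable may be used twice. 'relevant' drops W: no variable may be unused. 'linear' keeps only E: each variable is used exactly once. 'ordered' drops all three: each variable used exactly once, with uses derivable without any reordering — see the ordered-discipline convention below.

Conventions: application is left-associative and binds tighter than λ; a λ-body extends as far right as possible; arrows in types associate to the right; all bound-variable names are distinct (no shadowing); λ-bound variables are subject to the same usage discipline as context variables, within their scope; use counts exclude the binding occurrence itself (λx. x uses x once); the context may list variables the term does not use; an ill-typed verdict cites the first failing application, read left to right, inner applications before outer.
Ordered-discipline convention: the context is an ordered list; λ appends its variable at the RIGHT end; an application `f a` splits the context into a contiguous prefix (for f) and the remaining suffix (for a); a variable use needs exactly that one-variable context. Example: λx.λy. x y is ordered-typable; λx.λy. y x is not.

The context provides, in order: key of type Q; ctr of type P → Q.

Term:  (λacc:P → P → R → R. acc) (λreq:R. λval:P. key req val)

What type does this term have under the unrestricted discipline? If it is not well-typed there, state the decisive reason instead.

not well-typed under unrestricted — the type mismatch rejects it
use counts: key: 1×; ctr: 0×; acc (bound): 1×; req (bound): 1×; val (bound): 1×
use order (left to right): acc, key, req, val
typing: ill-typed: can't apply a value of type Q
per-discipline verdicts: ordered ✗ · linear ✗ · affine ✗ · relevant ✗ · unrestricted ✗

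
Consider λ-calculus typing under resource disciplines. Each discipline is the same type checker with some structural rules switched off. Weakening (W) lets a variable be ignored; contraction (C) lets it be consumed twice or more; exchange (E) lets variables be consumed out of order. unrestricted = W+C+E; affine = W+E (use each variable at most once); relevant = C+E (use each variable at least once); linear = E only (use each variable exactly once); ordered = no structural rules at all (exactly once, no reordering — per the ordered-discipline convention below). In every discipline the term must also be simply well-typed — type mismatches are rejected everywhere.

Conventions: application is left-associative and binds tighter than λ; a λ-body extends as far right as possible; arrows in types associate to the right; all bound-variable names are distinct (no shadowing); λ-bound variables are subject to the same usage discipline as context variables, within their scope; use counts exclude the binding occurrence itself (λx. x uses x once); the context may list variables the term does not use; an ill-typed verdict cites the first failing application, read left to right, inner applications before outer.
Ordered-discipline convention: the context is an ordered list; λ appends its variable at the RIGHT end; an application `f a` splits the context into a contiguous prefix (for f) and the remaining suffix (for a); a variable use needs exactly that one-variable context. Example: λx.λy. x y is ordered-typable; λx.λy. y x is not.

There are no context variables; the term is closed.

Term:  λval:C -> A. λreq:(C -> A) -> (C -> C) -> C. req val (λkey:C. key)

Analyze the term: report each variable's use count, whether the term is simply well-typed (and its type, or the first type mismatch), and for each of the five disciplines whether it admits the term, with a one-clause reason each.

usage: val (bound): 1, req (bound): 1, key (bound): 1
left-to-right use order: req, val, key
typing: well-typed — term : (C -> A) -> ((C -> A) -> (C -> C) -> C) -> C
ordered: ✗ — no ordered split (uses run req, val, key)
linear: ✓ — exactly-once usage across val, req, key
affine: ✓ — at most one use each (val, req, key)
relevant: ✓ — val, req, key: all used, weakening unneeded
unrestricted: ✓ — simply typable at (C -> A) -> ((C -> A) -> (C -> C) -> C) -> C; W, C, E all held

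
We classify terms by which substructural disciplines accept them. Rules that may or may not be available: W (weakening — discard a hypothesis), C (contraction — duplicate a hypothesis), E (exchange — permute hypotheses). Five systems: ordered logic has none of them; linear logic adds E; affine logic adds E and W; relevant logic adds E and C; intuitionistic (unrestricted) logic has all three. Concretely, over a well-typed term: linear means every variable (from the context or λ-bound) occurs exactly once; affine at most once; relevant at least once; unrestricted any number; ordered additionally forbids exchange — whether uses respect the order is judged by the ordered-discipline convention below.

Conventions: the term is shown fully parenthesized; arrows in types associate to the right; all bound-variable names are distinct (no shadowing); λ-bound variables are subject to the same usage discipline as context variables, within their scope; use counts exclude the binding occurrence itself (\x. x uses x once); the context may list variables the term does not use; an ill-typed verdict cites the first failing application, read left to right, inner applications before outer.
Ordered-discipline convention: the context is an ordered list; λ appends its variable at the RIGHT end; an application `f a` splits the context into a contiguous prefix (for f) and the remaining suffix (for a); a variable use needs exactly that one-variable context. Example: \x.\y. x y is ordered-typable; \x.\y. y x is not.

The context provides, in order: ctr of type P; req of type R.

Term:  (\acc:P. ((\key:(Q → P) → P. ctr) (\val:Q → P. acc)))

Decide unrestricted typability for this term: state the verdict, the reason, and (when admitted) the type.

yes — simply typable at P → P; W, C, E all held; term : P → P
usage: ctr=1; req=0; acc (bound)=1; key (bound)=0; val (bound)=0
use order (left to right): ctr, acc
typing: well-typed — term : P → P
across the five disciplines: ordered ✗ · linear ✗ · affine ✓ · relevant ✗ · unrestricted ✓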